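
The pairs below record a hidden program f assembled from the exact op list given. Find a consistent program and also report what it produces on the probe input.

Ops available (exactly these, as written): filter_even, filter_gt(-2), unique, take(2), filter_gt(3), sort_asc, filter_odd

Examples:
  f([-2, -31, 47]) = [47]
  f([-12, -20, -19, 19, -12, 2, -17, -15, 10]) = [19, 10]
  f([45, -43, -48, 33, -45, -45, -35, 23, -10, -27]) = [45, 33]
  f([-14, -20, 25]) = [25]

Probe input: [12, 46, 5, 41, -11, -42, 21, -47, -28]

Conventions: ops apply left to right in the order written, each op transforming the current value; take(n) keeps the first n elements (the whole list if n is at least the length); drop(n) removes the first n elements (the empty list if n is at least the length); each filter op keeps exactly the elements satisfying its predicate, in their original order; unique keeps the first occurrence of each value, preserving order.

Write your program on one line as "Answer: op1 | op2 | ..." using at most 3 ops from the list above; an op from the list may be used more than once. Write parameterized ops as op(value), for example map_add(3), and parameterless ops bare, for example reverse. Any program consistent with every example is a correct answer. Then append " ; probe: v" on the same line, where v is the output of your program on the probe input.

unique | filter_gt(3) | take(2) ; probe: [12, 46]

Check, running the answer program on each example:
  [-2, -31, 47] -> [-2, -31, 47] -> [47] -> [47]
  [-12, -20, -19, 19, -12, 2, -17, -15, 10] -> [-12, -20, -19, 19, 2, -17, -15, 10] -> [19, 10] -> [19, 10]
  [45, -43, -48, 33, -45, -45, -35, 23, -10, -27] -> [45, -43, -48, 33, -45, -35, 23, -10, -27] -> [45, 33, 23] -> [45, 33]
  [-14, -20, 25] -> [-14, -20, 25] -> [25] -> [25]
  probe: [12, 46, 5, 41, -11, -42, 21, -47, -28] -> [12, 46, 5, 41, -11, -42, 21, -47, -28] -> [12, 46, 5, 41, 21] -> [12, 46]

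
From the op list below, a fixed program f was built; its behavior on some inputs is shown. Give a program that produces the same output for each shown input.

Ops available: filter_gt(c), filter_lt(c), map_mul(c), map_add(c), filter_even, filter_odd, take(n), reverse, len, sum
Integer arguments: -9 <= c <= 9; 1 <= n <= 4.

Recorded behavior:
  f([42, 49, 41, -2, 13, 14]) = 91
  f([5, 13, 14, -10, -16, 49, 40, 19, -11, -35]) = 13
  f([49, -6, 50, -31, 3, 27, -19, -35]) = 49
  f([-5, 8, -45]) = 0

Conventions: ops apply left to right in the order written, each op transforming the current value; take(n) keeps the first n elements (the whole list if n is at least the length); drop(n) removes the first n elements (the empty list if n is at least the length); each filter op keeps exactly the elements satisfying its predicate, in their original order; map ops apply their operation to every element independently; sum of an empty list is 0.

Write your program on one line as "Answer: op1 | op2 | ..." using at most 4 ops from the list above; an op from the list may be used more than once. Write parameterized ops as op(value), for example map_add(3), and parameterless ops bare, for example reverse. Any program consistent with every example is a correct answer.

take(2) | filter_gt(4) | filter_gt(8) | sum

Check, running the answer program on each example:
  [42, 49, 41, -2, 13, 14] -> [42, 49] -> [42, 49] -> [42, 49] -> 91
  [5, 13, 14, -10, -16, 49, 40, 19, -11, -35] -> [5, 13] -> [5, 13] -> [13] -> 13
  [49, -6, 50, -31, 3, 27, -19, -35] -> [49, -6] -> [49] -> [49] -> 49
  [-5, 8, -45] -> [-5, 8] -> [8] -> [] -> 0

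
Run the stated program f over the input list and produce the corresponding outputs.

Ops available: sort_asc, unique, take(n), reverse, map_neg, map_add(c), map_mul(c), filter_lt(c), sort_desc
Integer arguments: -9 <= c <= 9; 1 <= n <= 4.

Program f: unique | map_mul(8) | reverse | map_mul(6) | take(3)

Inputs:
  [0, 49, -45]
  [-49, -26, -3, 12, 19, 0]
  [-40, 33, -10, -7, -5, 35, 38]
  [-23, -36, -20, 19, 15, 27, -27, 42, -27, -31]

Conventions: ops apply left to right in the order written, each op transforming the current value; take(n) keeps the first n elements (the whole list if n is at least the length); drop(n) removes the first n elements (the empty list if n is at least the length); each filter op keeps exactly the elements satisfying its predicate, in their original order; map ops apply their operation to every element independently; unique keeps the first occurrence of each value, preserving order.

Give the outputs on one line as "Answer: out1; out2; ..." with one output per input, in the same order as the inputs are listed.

[-2160, 2352, 0]; [0, 912, 576]; [1824, 1680, -240]; [-1488, 2016, -1296]

Execution, op by op:
  [0, 49, -45] -> [0, 49, -45] -> [0, 392, -360] -> [-360, 392, 0] -> [-2160, 2352, 0] -> [-2160, 2352, 0]
  [-49, -26, -3, 12, 19, 0] -> [-49, -26, -3, 12, 19, 0] -> [-392, -208, -24, 96, 152, 0] -> [0, 152, 96, -24, -208, -392] -> [0, 912, 576, -144, -1248, -2352] -> [0, 912, 576]
  [-40, 33, -10, -7, -5, 35, 38] -> [-40, 33, -10, -7, -5, 35, 38] -> [-320, 264, -80, -56, -40, 280, 304] -> [304, 280, -40, -56, -80, 264, -320] -> [1824, 1680, -240, -336, -480, 1584, -1920] -> [1824, 1680, -240]
  [-23, -36, -20, 19, 15, 27, -27, 42, -27, -31] -> [-23, -36, -20, 19, 15, 27, -27, 42, -31] -> [-184, -288, -160, 152, 120, 216, -216, 336, -248] -> [-248, 336, -216, 216, 120, 152, -160, -288, -184] -> [-1488, 2016, -1296, 1296, 720, 912, -960, -1728, -1104] -> [-1488, 2016, -1296]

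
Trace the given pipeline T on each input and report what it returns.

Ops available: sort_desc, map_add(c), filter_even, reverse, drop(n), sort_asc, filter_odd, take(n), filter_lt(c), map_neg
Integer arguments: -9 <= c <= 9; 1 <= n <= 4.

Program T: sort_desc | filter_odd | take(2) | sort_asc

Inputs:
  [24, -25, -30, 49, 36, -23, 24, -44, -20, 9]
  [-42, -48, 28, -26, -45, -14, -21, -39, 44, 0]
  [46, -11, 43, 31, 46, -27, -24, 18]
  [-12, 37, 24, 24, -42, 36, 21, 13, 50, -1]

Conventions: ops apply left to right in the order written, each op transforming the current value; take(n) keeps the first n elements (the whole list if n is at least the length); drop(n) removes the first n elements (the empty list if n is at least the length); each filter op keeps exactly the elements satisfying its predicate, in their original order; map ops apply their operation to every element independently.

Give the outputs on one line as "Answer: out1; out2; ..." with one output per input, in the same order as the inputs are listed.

Execution, op by op:
  [24, -25, -30, 49, 36, -23, 24, -44, -20, 9] -> [49, 36, 24, 24, 9, -20, -23, -25, -30, -44] -> [49, 9, -23, -25] -> [49, 9] -> [9, 49]
  [-42, -48, 28, -26, -45, -14, -21, -39, 44, 0] -> [44, 28, 0, -14, -21, -26, -39, -42, -45, -48] -> [-21, -39, -45] -> [-21, -39] -> [-39, -21]
  [46, -11, 43, 31, 46, -27, -24, 18] -> [46, 46, 43, 31, 18, -11, -24, -27] -> [43, 31, -11, -27] -> [43, 31] -> [31, 43]
  [-12, 37, 24, 24, -42, 36, 21, 13, 50, -1] -> [50, 37, 36, 24, 24, 21, 13, -1, -12, -42] -> [37, 21, 13, -1] -> [37, 21] -> [21, 37]

[9, 49]; [-39, -21]; [31, 43]; [21, 37]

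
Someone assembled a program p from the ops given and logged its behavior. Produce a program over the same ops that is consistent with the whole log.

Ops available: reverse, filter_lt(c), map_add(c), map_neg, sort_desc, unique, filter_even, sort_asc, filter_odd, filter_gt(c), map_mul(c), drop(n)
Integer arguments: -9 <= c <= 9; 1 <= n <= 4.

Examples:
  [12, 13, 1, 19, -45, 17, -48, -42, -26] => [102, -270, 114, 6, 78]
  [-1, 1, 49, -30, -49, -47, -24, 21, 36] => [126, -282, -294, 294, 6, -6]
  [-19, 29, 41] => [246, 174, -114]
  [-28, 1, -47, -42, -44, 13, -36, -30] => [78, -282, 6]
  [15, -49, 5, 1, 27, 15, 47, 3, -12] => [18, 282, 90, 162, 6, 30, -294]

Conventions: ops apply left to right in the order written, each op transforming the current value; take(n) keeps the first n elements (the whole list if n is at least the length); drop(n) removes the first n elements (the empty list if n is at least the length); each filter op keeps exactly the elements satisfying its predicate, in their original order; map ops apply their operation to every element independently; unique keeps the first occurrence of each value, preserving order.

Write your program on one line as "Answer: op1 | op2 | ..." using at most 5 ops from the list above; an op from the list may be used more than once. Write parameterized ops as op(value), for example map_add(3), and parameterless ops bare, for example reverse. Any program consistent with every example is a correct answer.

filter_odd | reverse | unique | map_mul(6)

Check, running the answer program on each example:
  [12, 13, 1, 19, -45, 17, -48, -42, -26] -> [13, 1, 19, -45, 17] -> [17, -45, 19, 1, 13] -> [17, -45, 19, 1, 13] -> [102, -270, 114, 6, 78]
  [-1, 1, 49, -30, -49, -47, -24, 21, 36] -> [-1, 1, 49, -49, -47, 21] -> [21, -47, -49, 49, 1, -1] -> [21, -47, -49, 49, 1, -1] -> [126, -282, -294, 294, 6, -6]
  [-19, 29, 41] -> [-19, 29, 41] -> [41, 29, -19] -> [41, 29, -19] -> [246, 174, -114]
  [-28, 1, -47, -42, -44, 13, -36, -30] -> [1, -47, 13] -> [13, -47, 1] -> [13, -47, 1] -> [78, -282, 6]
  [15, -49, 5, 1, 27, 15, 47, 3, -12] -> [15, -49, 5, 1, 27, 15, 47, 3] -> [3, 47, 15, 27, 1, 5, -49, 15] -> [3, 47, 15, 27, 1, 5, -49] -> [18, 282, 90, 162, 6, 30, -294]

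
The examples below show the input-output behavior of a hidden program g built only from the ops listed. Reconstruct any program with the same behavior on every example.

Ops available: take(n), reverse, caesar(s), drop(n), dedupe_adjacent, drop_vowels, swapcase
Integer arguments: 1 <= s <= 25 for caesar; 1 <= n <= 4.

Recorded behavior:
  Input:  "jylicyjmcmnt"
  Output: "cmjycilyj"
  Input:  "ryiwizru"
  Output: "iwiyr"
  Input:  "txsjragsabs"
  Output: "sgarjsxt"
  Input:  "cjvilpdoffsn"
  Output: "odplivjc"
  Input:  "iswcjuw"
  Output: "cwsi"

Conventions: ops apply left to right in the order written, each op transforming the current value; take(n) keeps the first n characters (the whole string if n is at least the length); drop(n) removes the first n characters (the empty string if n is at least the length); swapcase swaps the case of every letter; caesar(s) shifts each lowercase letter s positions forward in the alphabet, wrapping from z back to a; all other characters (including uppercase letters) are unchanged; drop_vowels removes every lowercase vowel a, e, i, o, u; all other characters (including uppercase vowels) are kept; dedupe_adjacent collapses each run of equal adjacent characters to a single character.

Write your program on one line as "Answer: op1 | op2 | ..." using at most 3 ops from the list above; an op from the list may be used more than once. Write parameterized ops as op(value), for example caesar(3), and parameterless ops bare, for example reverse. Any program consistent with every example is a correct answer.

reverse | dedupe_adjacent | drop(3)

Check, running the answer program on each example:
  "jylicyjmcmnt" -> "tnmcmjycilyj" -> "tnmcmjycilyj" -> "cmjycilyj"
  "ryiwizru" -> "urziwiyr" -> "urziwiyr" -> "iwiyr"
  "txsjragsabs" -> "sbasgarjsxt" -> "sbasgarjsxt" -> "sgarjsxt"
  "cjvilpdoffsn" -> "nsffodplivjc" -> "nsfodplivjc" -> "odplivjc"
  "iswcjuw" -> "wujcwsi" -> "wujcwsi" -> "cwsi"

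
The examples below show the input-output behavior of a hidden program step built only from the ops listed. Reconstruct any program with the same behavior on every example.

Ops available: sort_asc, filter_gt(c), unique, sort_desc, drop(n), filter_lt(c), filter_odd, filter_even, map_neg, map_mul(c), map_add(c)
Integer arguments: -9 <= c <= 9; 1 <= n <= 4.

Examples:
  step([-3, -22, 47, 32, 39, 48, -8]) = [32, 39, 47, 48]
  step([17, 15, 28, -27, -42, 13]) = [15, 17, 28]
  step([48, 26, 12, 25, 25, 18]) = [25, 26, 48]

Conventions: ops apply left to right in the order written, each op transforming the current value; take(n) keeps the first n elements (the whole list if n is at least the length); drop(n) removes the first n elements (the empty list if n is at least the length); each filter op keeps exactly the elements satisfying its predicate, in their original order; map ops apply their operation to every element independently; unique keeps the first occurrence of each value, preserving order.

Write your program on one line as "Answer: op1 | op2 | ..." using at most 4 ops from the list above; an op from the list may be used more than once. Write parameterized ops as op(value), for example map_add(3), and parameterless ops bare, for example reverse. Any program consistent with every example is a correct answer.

sort_desc | sort_asc | drop(3)

Check, running the answer program on each example:
  [-3, -22, 47, 32, 39, 48, -8] -> [48, 47, 39, 32, -3, -8, -22] -> [-22, -8, -3, 32, 39, 47, 48] -> [32, 39, 47, 48]
  [17, 15, 28, -27, -42, 13] -> [28, 17, 15, 13, -27, -42] -> [-42, -27, 13, 15, 17, 28] -> [15, 17, 28]
  [48, 26, 12, 25, 25, 18] -> [48, 26, 25, 25, 18, 12] -> [12, 18, 25, 25, 26, 48] -> [25, 26, 48]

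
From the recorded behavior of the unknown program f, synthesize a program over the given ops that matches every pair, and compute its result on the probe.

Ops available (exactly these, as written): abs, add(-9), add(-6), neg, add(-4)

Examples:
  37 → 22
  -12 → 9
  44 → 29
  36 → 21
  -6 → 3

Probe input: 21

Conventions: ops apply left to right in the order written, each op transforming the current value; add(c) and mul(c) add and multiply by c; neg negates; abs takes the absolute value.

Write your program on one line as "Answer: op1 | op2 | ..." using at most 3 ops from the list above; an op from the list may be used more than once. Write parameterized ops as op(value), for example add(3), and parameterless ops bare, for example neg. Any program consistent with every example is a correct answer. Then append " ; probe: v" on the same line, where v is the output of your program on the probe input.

add(-6) | abs | add(-9) ; probe: 6

Check, running the answer program on each example:
  37 -> 31 -> 31 -> 22
  -12 -> -18 -> 18 -> 9
  44 -> 38 -> 38 -> 29
  36 -> 30 -> 30 -> 21
  -6 -> -12 -> 12 -> 3
  probe: 21 -> 15 -> 15 -> 6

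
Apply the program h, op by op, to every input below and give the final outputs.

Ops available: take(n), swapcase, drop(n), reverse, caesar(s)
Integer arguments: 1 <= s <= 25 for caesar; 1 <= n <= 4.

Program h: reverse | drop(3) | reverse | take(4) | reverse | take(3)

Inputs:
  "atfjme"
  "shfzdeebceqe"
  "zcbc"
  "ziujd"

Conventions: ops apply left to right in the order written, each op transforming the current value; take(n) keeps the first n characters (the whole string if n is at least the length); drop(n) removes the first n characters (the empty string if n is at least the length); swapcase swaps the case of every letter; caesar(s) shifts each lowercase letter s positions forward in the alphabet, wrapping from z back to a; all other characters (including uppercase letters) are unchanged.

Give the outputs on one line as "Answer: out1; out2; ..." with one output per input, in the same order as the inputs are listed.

Execution, op by op:
  "atfjme" -> "emjfta" -> "fta" -> "atf" -> "atf" -> "fta" -> "fta"
  "shfzdeebceqe" -> "eqecbeedzfhs" -> "cbeedzfhs" -> "shfzdeebc" -> "shfz" -> "zfhs" -> "zfh"
  "zcbc" -> "cbcz" -> "z" -> "z" -> "z" -> "z" -> "z"
  "ziujd" -> "djuiz" -> "iz" -> "zi" -> "zi" -> "iz" -> "iz"

"fta"; "zfh"; "z"; "iz"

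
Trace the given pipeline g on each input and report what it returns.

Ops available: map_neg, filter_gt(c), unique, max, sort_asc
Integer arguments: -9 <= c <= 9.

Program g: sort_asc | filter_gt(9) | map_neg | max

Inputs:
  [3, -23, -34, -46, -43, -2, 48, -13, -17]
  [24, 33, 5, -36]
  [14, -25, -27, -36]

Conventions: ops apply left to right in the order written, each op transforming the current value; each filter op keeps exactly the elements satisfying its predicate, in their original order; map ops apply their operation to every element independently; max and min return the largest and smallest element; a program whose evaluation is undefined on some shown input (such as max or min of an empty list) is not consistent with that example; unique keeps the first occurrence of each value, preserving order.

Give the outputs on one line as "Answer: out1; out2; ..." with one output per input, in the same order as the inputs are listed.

-48; -24; -14

Execution, op by op:
  [3, -23, -34, -46, -43, -2, 48, -13, -17] -> [-46, -43, -34, -23, -17, -13, -2, 3, 48] -> [48] -> [-48] -> -48
  [24, 33, 5, -36] -> [-36, 5, 24, 33] -> [24, 33] -> [-24, -33] -> -24
  [14, -25, -27, -36] -> [-36, -27, -25, 14] -> [14] -> [-14] -> -14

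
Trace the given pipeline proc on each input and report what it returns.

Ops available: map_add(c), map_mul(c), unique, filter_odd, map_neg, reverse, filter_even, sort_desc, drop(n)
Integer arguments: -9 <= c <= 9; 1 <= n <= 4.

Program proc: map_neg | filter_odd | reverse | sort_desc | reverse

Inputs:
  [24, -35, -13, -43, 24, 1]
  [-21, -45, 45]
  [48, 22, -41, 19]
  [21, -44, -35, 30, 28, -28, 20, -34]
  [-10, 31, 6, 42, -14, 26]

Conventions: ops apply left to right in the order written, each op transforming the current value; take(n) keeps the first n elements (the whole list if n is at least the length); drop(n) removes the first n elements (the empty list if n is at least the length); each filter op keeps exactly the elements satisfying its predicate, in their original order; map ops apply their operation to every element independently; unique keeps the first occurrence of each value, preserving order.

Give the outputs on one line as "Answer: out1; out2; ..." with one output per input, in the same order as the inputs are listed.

[-1, 13, 35, 43]; [-45, 21, 45]; [-19, 41]; [-21, 35]; [-31]

Execution, op by op:
  [24, -35, -13, -43, 24, 1] -> [-24, 35, 13, 43, -24, -1] -> [35, 13, 43, -1] -> [-1, 43, 13, 35] -> [43, 35, 13, -1] -> [-1, 13, 35, 43]
  [-21, -45, 45] -> [21, 45, -45] -> [21, 45, -45] -> [-45, 45, 21] -> [45, 21, -45] -> [-45, 21, 45]
  [48, 22, -41, 19] -> [-48, -22, 41, -19] -> [41, -19] -> [-19, 41] -> [41, -19] -> [-19, 41]
  [21, -44, -35, 30, 28, -28, 20, -34] -> [-21, 44, 35, -30, -28, 28, -20, 34] -> [-21, 35] -> [35, -21] -> [35, -21] -> [-21, 35]
  [-10, 31, 6, 42, -14, 26] -> [10, -31, -6, -42, 14, -26] -> [-31] -> [-31] -> [-31] -> [-31]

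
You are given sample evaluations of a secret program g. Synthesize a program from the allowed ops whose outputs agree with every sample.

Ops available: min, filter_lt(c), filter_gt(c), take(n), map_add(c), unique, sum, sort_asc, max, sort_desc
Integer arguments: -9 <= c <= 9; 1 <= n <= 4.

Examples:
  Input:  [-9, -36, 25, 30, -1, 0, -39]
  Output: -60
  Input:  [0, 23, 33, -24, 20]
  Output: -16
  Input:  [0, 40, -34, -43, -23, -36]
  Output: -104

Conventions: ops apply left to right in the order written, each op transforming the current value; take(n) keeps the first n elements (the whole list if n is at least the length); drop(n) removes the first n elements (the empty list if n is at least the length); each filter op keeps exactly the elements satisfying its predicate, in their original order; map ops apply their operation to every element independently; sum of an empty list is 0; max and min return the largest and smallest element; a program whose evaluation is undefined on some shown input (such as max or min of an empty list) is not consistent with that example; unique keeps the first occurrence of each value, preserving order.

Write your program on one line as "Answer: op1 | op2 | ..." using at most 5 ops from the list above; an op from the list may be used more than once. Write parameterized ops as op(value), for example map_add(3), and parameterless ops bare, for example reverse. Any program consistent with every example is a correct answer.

map_add(8) | sort_desc | filter_lt(4) | sum

Check, running the answer program on each example:
  [-9, -36, 25, 30, -1, 0, -39] -> [-1, -28, 33, 38, 7, 8, -31] -> [38, 33, 8, 7, -1, -28, -31] -> [-1, -28, -31] -> -60
  [0, 23, 33, -24, 20] -> [8, 31, 41, -16, 28] -> [41, 31, 28, 8, -16] -> [-16] -> -16
  [0, 40, -34, -43, -23, -36] -> [8, 48, -26, -35, -15, -28] -> [48, 8, -15, -26, -28, -35] -> [-15, -26, -28, -35] -> -104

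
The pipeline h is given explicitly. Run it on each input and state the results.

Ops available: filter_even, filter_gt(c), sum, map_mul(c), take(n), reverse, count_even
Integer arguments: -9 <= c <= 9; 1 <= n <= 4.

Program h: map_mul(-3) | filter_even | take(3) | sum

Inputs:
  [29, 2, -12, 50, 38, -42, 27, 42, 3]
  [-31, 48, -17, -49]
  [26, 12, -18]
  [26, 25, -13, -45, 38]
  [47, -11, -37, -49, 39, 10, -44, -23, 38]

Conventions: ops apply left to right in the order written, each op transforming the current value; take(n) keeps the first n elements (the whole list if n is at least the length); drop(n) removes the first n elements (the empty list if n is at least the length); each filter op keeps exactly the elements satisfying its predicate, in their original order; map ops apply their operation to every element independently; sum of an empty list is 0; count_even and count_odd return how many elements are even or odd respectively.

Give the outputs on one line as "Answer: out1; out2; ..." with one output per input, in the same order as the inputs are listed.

Execution, op by op:
  [29, 2, -12, 50, 38, -42, 27, 42, 3] -> [-87, -6, 36, -150, -114, 126, -81, -126, -9] -> [-6, 36, -150, -114, 126, -126] -> [-6, 36, -150] -> -120
  [-31, 48, -17, -49] -> [93, -144, 51, 147] -> [-144] -> [-144] -> -144
  [26, 12, -18] -> [-78, -36, 54] -> [-78, -36, 54] -> [-78, -36, 54] -> -60
  [26, 25, -13, -45, 38] -> [-78, -75, 39, 135, -114] -> [-78, -114] -> [-78, -114] -> -192
  [47, -11, -37, -49, 39, 10, -44, -23, 38] -> [-141, 33, 111, 147, -117, -30, 132, 69, -114] -> [-30, 132, -114] -> [-30, 132, -114] -> -12

-120; -144; -60; -192; -12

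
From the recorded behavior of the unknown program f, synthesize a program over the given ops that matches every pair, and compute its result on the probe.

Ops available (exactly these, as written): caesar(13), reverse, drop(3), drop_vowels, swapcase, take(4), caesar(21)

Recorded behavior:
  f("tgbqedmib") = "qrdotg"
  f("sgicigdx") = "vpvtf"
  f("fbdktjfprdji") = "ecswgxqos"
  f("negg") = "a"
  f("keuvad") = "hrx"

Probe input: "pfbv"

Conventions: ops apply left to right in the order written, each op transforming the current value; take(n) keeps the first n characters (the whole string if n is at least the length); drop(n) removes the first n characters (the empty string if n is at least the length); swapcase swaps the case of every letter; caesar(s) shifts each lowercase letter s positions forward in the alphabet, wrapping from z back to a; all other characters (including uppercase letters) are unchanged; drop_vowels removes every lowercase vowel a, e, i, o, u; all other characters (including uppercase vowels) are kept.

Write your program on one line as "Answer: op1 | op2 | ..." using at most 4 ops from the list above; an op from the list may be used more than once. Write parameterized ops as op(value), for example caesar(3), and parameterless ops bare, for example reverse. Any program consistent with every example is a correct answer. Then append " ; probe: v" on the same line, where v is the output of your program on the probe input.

caesar(13) | reverse | drop(3) ; probe: "c"

Check, running the answer program on each example:
  "tgbqedmib" -> "gtodrqzvo" -> "ovzqrdotg" -> "qrdotg"
  "sgicigdx" -> "ftvpvtqk" -> "kqtvpvtf" -> "vpvtf"
  "fbdktjfprdji" -> "soqxgwsceqwv" -> "vwqecswgxqos" -> "ecswgxqos"
  "negg" -> "artt" -> "ttra" -> "a"
  "keuvad" -> "xrhinq" -> "qnihrx" -> "hrx"
  probe: "pfbv" -> "csoi" -> "iosc" -> "c"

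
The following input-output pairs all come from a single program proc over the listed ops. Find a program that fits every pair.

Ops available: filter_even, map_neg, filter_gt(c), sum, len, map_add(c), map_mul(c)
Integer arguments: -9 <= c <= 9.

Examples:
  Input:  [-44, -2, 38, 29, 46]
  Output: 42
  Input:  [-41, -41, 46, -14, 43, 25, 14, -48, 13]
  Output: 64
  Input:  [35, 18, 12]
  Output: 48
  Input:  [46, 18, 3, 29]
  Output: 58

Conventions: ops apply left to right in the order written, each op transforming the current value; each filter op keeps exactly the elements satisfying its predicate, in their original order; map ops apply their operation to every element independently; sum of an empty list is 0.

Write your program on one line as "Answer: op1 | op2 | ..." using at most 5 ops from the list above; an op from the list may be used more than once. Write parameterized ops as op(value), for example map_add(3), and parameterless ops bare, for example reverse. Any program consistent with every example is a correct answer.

map_add(8) | map_add(5) | filter_even | sum

Check, running the answer program on each example:
  [-44, -2, 38, 29, 46] -> [-36, 6, 46, 37, 54] -> [-31, 11, 51, 42, 59] -> [42] -> 42
  [-41, -41, 46, -14, 43, 25, 14, -48, 13] -> [-33, -33, 54, -6, 51, 33, 22, -40, 21] -> [-28, -28, 59, -1, 56, 38, 27, -35, 26] -> [-28, -28, 56, 38, 26] -> 64
  [35, 18, 12] -> [43, 26, 20] -> [48, 31, 25] -> [48] -> 48
  [46, 18, 3, 29] -> [54, 26, 11, 37] -> [59, 31, 16, 42] -> [16, 42] -> 58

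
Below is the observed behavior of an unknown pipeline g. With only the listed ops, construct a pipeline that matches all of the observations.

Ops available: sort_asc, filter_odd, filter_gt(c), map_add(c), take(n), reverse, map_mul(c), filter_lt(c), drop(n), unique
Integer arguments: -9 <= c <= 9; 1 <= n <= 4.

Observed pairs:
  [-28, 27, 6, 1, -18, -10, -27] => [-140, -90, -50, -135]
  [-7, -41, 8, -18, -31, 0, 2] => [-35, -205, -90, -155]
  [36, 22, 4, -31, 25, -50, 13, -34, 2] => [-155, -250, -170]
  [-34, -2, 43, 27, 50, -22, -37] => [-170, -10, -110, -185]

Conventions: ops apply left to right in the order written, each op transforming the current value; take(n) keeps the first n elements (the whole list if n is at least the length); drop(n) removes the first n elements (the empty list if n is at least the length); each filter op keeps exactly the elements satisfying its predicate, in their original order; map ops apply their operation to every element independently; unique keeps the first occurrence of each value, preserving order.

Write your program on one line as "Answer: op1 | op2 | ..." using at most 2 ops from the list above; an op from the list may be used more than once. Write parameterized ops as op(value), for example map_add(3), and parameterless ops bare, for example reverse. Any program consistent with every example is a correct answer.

map_mul(5) | filter_lt(-1)

Check, running the answer program on each example:
  [-28, 27, 6, 1, -18, -10, -27] -> [-140, 135, 30, 5, -90, -50, -135] -> [-140, -90, -50, -135]
  [-7, -41, 8, -18, -31, 0, 2] -> [-35, -205, 40, -90, -155, 0, 10] -> [-35, -205, -90, -155]
  [36, 22, 4, -31, 25, -50, 13, -34, 2] -> [180, 110, 20, -155, 125, -250, 65, -170, 10] -> [-155, -250, -170]
  [-34, -2, 43, 27, 50, -22, -37] -> [-170, -10, 215, 135, 250, -110, -185] -> [-170, -10, -110, -185]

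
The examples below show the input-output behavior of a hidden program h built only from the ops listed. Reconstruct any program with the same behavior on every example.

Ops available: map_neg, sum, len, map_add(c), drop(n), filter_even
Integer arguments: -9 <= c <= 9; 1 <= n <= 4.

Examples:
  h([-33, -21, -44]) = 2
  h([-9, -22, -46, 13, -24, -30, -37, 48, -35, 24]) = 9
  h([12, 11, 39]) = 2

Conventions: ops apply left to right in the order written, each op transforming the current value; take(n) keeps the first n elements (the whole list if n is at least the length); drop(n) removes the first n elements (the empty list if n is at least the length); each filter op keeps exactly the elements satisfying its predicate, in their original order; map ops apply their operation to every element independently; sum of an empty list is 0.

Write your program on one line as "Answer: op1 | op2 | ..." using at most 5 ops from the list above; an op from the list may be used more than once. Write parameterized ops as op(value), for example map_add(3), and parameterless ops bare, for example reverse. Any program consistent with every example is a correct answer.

map_add(-8) | map_neg | map_add(-5) | drop(1) | len

Check, running the answer program on each example:
  [-33, -21, -44] -> [-41, -29, -52] -> [41, 29, 52] -> [36, 24, 47] -> [24, 47] -> 2
  [-9, -22, -46, 13, -24, -30, -37, 48, -35, 24] -> [-17, -30, -54, 5, -32, -38, -45, 40, -43, 16] -> [17, 30, 54, -5, 32, 38, 45, -40, 43, -16] -> [12, 25, 49, -10, 27, 33, 40, -45, 38, -21] -> [25, 49, -10, 27, 33, 40, -45, 38, -21] -> 9
  [12, 11, 39] -> [4, 3, 31] -> [-4, -3, -31] -> [-9, -8, -36] -> [-8, -36] -> 2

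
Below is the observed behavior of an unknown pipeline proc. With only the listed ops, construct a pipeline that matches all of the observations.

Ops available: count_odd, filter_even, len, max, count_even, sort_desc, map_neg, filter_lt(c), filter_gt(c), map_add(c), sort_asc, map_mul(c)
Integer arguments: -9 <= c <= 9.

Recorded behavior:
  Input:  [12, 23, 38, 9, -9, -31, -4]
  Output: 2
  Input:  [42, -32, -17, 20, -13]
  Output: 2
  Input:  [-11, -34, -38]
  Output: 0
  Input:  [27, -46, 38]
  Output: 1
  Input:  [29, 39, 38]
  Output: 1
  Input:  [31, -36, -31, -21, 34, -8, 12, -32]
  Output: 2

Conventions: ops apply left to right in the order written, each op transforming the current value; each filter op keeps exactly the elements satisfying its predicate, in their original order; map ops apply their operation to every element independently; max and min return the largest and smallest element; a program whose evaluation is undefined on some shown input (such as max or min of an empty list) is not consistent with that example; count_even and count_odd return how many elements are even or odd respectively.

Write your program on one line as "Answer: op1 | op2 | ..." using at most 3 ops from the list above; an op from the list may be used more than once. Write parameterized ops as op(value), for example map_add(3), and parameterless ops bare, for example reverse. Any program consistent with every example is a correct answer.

filter_gt(0) | filter_even | count_even

Check, running the answer program on each example:
  [12, 23, 38, 9, -9, -31, -4] -> [12, 23, 38, 9] -> [12, 38] -> 2
  [42, -32, -17, 20, -13] -> [42, 20] -> [42, 20] -> 2
  [-11, -34, -38] -> [] -> [] -> 0
  [27, -46, 38] -> [27, 38] -> [38] -> 1
  [29, 39, 38] -> [29, 39, 38] -> [38] -> 1
  [31, -36, -31, -21, 34, -8, 12, -32] -> [31, 34, 12] -> [34, 12] -> 2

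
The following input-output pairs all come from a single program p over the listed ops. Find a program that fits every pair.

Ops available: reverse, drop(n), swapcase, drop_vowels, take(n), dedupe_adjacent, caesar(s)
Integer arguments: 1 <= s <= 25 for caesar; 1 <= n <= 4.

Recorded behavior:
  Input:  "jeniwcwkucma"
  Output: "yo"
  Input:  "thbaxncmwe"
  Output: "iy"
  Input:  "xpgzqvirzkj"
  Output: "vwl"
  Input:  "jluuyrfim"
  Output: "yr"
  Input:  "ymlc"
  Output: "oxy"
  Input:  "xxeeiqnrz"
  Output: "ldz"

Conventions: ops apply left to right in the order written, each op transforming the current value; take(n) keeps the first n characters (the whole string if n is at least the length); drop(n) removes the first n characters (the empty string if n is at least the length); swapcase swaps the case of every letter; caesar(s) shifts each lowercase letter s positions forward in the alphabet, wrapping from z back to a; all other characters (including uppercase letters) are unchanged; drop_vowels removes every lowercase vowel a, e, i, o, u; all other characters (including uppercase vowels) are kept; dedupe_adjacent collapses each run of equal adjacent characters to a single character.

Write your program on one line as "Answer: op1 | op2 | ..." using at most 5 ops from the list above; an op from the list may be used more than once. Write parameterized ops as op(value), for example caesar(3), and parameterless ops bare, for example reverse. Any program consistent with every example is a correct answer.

reverse | dedupe_adjacent | take(3) | drop_vowels | caesar(12)

Check, running the answer program on each example:
  "jeniwcwkucma" -> "amcukwcwinej" -> "amcukwcwinej" -> "amc" -> "mc" -> "yo"
  "thbaxncmwe" -> "ewmcnxabht" -> "ewmcnxabht" -> "ewm" -> "wm" -> "iy"
  "xpgzqvirzkj" -> "jkzrivqzgpx" -> "jkzrivqzgpx" -> "jkz" -> "jkz" -> "vwl"
  "jluuyrfim" -> "mifryuulj" -> "mifryulj" -> "mif" -> "mf" -> "yr"
  "ymlc" -> "clmy" -> "clmy" -> "clm" -> "clm" -> "oxy"
  "xxeeiqnrz" -> "zrnqieexx" -> "zrnqiex" -> "zrn" -> "zrn" -> "ldz"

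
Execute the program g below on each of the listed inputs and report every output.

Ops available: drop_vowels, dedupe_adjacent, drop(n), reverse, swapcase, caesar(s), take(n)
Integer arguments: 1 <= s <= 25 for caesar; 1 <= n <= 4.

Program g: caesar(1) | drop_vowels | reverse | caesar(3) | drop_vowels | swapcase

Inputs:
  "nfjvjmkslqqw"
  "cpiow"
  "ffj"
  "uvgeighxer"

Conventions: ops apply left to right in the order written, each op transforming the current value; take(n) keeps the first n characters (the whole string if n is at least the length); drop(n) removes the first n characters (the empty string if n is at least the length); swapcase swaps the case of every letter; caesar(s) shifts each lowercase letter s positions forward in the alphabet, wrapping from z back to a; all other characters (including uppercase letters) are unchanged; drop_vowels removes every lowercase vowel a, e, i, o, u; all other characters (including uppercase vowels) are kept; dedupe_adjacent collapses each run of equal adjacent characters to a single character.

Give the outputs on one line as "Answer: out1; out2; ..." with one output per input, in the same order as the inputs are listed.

Execution, op by op:
  "nfjvjmkslqqw" -> "ogkwknltmrrx" -> "gkwknltmrrx" -> "xrrmtlnkwkg" -> "auupwoqnznj" -> "pwqnznj" -> "PWQNZNJ"
  "cpiow" -> "dqjpx" -> "dqjpx" -> "xpjqd" -> "asmtg" -> "smtg" -> "SMTG"
  "ffj" -> "ggk" -> "ggk" -> "kgg" -> "njj" -> "njj" -> "NJJ"
  "uvgeighxer" -> "vwhfjhiyfs" -> "vwhfjhyfs" -> "sfyhjfhwv" -> "vibkmikzy" -> "vbkmkzy" -> "VBKMKZY"

"PWQNZNJ"; "SMTG"; "NJJ"; "VBKMKZY"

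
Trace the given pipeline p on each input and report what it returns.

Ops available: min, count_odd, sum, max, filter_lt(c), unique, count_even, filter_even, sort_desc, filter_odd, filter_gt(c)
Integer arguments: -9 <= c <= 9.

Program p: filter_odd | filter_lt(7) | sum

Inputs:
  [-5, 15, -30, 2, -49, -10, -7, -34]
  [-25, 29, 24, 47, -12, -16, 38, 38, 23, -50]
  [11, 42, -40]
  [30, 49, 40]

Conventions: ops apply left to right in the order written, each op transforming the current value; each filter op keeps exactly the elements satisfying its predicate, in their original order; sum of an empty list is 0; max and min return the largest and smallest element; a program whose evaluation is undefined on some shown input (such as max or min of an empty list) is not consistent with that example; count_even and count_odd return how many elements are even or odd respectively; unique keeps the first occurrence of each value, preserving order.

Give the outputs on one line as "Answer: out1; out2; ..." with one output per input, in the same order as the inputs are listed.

-61; -25; 0; 0

Execution, op by op:
  [-5, 15, -30, 2, -49, -10, -7, -34] -> [-5, 15, -49, -7] -> [-5, -49, -7] -> -61
  [-25, 29, 24, 47, -12, -16, 38, 38, 23, -50] -> [-25, 29, 47, 23] -> [-25] -> -25
  [11, 42, -40] -> [11] -> [] -> 0
  [30, 49, 40] -> [49] -> [] -> 0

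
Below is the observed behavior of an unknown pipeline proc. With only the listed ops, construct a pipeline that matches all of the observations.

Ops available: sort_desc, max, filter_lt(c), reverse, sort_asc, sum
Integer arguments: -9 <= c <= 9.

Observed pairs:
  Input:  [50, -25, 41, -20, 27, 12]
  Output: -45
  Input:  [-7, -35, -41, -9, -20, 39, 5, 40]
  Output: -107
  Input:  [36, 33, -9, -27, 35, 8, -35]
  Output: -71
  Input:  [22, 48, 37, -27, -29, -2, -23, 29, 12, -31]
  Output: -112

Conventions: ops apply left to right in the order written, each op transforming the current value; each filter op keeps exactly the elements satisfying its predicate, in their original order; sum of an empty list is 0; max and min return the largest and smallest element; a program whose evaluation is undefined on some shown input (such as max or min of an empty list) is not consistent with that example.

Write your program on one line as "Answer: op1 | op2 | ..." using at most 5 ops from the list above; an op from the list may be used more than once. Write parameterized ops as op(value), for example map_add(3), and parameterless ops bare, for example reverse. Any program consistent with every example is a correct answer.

sort_desc | sort_asc | filter_lt(6) | sort_desc | sum

Check, running the answer program on each example:
  [50, -25, 41, -20, 27, 12] -> [50, 41, 27, 12, -20, -25] -> [-25, -20, 12, 27, 41, 50] -> [-25, -20] -> [-20, -25] -> -45
  [-7, -35, -41, -9, -20, 39, 5, 40] -> [40, 39, 5, -7, -9, -20, -35, -41] -> [-41, -35, -20, -9, -7, 5, 39, 40] -> [-41, -35, -20, -9, -7, 5] -> [5, -7, -9, -20, -35, -41] -> -107
  [36, 33, -9, -27, 35, 8, -35] -> [36, 35, 33, 8, -9, -27, -35] -> [-35, -27, -9, 8, 33, 35, 36] -> [-35, -27, -9] -> [-9, -27, -35] -> -71
  [22, 48, 37, -27, -29, -2, -23, 29, 12, -31] -> [48, 37, 29, 22, 12, -2, -23, -27, -29, -31] -> [-31, -29, -27, -23, -2, 12, 22, 29, 37, 48] -> [-31, -29, -27, -23, -2] -> [-2, -23, -27, -29, -31] -> -112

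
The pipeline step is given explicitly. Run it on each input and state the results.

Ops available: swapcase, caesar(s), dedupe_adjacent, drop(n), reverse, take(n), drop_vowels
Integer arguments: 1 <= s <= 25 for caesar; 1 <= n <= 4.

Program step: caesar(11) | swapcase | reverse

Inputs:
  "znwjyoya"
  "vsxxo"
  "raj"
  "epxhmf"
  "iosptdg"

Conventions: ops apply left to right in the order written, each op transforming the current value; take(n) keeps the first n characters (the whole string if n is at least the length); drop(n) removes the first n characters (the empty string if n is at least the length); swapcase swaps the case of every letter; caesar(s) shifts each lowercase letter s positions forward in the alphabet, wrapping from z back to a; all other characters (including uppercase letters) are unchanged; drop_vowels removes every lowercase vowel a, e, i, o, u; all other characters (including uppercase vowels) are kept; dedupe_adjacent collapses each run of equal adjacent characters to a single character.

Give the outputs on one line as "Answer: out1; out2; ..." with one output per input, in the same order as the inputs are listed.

"LJZJUHYK"; "ZIIDG"; "ULC"; "QXSIAP"; "ROEADZT"

Execution, op by op:
  "znwjyoya" -> "kyhujzjl" -> "KYHUJZJL" -> "LJZJUHYK"
  "vsxxo" -> "gdiiz" -> "GDIIZ" -> "ZIIDG"
  "raj" -> "clu" -> "CLU" -> "ULC"
  "epxhmf" -> "paisxq" -> "PAISXQ" -> "QXSIAP"
  "iosptdg" -> "tzdaeor" -> "TZDAEOR" -> "ROEADZT"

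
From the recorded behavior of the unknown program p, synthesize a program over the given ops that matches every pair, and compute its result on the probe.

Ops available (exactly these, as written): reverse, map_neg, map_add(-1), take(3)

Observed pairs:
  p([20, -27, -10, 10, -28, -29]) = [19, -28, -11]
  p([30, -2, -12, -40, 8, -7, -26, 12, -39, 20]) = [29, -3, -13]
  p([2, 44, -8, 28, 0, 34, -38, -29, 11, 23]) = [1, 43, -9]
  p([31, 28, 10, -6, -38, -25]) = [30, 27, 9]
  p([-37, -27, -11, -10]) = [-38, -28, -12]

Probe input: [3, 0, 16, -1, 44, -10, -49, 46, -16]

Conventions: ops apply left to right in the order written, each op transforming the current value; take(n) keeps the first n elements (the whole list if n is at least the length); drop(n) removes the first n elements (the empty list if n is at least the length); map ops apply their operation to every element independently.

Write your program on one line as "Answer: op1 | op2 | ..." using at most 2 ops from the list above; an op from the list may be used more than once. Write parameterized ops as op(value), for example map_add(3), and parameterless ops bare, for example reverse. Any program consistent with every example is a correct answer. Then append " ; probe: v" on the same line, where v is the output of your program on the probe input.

take(3) | map_add(-1) ; probe: [2, -1, 15]

Check, running the answer program on each example:
  [20, -27, -10, 10, -28, -29] -> [20, -27, -10] -> [19, -28, -11]
  [30, -2, -12, -40, 8, -7, -26, 12, -39, 20] -> [30, -2, -12] -> [29, -3, -13]
  [2, 44, -8, 28, 0, 34, -38, -29, 11, 23] -> [2, 44, -8] -> [1, 43, -9]
  [31, 28, 10, -6, -38, -25] -> [31, 28, 10] -> [30, 27, 9]
  [-37, -27, -11, -10] -> [-37, -27, -11] -> [-38, -28, -12]
  probe: [3, 0, 16, -1, 44, -10, -49, 46, -16] -> [3, 0, 16] -> [2, -1, 15]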